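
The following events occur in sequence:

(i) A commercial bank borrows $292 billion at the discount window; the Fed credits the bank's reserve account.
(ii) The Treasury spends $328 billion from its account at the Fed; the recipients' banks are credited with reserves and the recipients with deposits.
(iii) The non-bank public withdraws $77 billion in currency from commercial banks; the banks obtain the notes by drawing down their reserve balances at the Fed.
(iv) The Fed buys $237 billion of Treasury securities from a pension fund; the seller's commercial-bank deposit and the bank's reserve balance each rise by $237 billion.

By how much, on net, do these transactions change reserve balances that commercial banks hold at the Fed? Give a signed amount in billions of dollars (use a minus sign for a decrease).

+$780 billion

Fed balance sheet:
  Assets:      Securities +$237B, Loans to banks +$292B
  Liabilities: Bank reserves +$780B, Currency in circulation +$77B, Government deposits −$328B
So the change in reserve balances that commercial banks hold at the Fed is +$780 billion.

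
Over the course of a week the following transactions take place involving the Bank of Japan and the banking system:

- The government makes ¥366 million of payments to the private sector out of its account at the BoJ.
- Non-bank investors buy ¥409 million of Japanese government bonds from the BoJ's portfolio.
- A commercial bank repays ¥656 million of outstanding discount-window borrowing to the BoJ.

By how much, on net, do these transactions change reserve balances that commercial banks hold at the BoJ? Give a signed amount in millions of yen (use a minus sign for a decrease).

BoJ balance sheet:
  Assets:      Securities −¥409M, Loans to banks −¥656M
  Liabilities: Bank reserves −¥699M, Government deposits −¥366M
So the change in reserve balances that commercial banks hold at the BoJ is -¥699 million.

-¥699 million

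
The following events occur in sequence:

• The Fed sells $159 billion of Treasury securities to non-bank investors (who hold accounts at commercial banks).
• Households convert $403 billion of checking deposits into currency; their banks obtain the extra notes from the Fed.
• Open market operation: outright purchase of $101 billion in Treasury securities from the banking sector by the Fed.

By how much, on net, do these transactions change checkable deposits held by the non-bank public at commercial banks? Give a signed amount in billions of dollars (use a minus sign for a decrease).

-$562 billion

Asset sale (to non-banks) $159 billion: non-bank counterparties' bank balances fall → −$159B.
Currency withdrawal $403 billion: non-bank counterparties' bank balances fall → −$403B.
OMO purchase (from banks) $101 billion: the counterparty is a bank, so public deposits are unchanged → 0.
Net: −159 − 403 + 0 = -$562 billion.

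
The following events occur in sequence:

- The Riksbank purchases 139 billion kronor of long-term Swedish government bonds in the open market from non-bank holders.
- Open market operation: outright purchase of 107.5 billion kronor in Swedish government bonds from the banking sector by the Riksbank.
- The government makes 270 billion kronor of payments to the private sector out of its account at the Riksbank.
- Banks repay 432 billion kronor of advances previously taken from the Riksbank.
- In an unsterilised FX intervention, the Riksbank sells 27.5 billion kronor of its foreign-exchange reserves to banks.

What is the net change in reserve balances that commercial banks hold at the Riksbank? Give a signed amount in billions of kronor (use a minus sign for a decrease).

Asset purchase (from non-banks) 139 billion kronor: the Riksbank pays by crediting reserve accounts → +139B.
OMO purchase (from banks) 107.5 billion kronor: the Riksbank pays by crediting reserve accounts → +107.5B.
Government spending 270 billion kronor: government payments flow into bank reserve accounts → +270B.
Discount-window repayment 432 billion kronor: repayment is debited from reserves → −432B.
FX sale 27.5 billion kronor: the buying banks pay out of their reserve balances → −27.5B.
Net: 139 + 107.5 + 270 − 432 − 27.5 = +57 billion.

+57 billion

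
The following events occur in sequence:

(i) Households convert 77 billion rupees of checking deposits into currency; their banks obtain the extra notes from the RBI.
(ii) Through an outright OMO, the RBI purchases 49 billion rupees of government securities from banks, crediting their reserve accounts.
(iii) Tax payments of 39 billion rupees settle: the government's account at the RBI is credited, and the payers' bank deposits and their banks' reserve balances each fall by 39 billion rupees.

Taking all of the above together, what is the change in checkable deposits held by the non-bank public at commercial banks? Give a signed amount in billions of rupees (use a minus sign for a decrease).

Currency withdrawal 77 billion rupees: non-bank counterparties' bank balances fall → −77B.
OMO purchase (from banks) 49 billion rupees: the counterparty is a bank, so public deposits are unchanged → 0.
Government account inflow 39 billion rupees: non-bank counterparties' bank balances fall → −39B.
Net: −77 + 0 − 39 = -116 billion.

-116 billion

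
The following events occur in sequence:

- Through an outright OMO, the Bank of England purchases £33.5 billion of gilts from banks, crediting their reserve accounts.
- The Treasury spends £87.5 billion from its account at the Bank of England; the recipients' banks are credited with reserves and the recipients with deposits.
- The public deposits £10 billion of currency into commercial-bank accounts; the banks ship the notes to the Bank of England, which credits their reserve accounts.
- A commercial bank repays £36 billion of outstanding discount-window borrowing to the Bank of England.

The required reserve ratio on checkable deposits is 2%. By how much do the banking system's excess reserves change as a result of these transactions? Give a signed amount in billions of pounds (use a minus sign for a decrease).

OMO purchase (from banks) £33.5 billion: reserves +£33.5B, deposits 0.
Government spending £87.5 billion: reserves +£87.5B, deposits +£87.5B.
Currency deposit £10 billion: reserves +£10B, deposits +£10B.
Discount-window repayment £36 billion: reserves −£36B, deposits 0.
Totals: Δreserves = +£95B, Δdeposits = +£97.5B.
Δrequired reserves = 2% × +£97.5B = +£1.95B.
Δexcess reserves = Δreserves − Δrequired = +£95B − (+£1.95B) = +£93.05 billion.

+£93.05 billion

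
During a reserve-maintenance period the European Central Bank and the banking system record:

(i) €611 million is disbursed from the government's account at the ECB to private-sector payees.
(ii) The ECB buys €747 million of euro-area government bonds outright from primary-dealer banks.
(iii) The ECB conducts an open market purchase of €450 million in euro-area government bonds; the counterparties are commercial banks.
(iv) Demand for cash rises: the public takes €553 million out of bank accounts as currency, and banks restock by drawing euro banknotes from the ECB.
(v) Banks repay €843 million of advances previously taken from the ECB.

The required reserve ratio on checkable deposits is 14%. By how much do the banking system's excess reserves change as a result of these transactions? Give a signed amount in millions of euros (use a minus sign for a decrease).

+€403.88 million

Government spending €611 million: reserves +€611M, deposits +€611M.
OMO purchase (from banks) €747 million: reserves +€747M, deposits 0.
OMO purchase (from banks) €450 million: reserves +€450M, deposits 0.
Currency withdrawal €553 million: reserves −€553M, deposits −€553M.
Discount-window repayment €843 million: reserves −€843M, deposits 0.
Totals: Δreserves = +€412M, Δdeposits = +€58M.
Δrequired reserves = 14% × +€58M = +€8.12M.
Δexcess reserves = Δreserves − Δrequired = +€412M − (+€8.12M) = +€403.88 million.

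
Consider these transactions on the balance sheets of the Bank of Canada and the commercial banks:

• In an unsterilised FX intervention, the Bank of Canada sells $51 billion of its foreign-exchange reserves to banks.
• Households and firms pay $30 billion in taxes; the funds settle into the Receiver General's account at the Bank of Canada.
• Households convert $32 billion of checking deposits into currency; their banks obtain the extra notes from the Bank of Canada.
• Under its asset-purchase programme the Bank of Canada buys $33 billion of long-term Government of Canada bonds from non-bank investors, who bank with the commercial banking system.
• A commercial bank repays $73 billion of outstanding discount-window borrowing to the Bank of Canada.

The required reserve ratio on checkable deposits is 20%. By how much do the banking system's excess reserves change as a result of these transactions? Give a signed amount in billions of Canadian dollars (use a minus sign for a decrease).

-$147.2 billion

FX sale $51 billion: reserves −$51B, deposits 0.
Government account inflow $30 billion: reserves −$30B, deposits −$30B.
Currency withdrawal $32 billion: reserves −$32B, deposits −$32B.
Asset purchase (from non-banks) $33 billion: reserves +$33B, deposits +$33B.
Discount-window repayment $73 billion: reserves −$73B, deposits 0.
Totals: Δreserves = −$153B, Δdeposits = −$29B.
Δrequired reserves = 20% × −$29B = −$5.8B.
Δexcess reserves = Δreserves − Δrequired = −$153B − (−$5.8B) = -$147.2 billion.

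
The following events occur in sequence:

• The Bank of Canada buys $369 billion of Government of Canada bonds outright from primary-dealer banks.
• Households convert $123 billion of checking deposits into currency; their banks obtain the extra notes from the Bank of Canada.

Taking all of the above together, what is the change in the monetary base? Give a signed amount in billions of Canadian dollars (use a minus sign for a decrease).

+$369 billion

OMO purchase (from banks) $369 billion: Bank of Canada balance sheet expands → +$369B.
Currency withdrawal $123 billion: just a shift between currency and reserves — both are base money → 0.
Net: 369 + 0 = +$369 billion.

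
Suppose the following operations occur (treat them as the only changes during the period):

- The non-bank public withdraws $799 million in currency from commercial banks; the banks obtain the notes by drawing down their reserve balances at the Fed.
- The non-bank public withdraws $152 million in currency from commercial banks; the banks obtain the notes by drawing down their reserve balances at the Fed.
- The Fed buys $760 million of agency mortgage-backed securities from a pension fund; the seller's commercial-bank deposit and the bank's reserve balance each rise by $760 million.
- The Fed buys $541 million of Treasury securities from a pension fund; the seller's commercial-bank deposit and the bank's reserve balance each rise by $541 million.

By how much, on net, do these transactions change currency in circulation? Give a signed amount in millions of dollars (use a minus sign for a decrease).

Currency withdrawal $799 million: notes leave the central bank → +$799M.
Currency withdrawal $152 million: notes leave the central bank → +$152M.
Asset purchase (from non-banks) $760 million: no currency enters or leaves circulation → 0.
Asset purchase (from non-banks) $541 million: no currency enters or leaves circulation → 0.
Net: 799 + 152 + 0 + 0 = +$951 million.

+$951 million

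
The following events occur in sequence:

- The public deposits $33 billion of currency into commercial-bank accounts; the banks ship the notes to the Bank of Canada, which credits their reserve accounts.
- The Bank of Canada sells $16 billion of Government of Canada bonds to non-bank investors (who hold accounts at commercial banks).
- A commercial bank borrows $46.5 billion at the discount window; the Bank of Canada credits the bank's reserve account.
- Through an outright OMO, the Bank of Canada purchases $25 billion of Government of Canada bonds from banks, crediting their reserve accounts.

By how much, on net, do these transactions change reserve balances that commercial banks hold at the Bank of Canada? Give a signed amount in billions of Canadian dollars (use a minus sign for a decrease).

+$88.5 billion

Currency deposit $33 billion: returned notes are swapped for reserve credit → +$33B.
Asset sale (to non-banks) $16 billion: the non-bank buyers' banks settle from reserves → −$16B.
Discount-window loan $46.5 billion: the loan is credited to the bank's reserve account → +$46.5B.
OMO purchase (from banks) $25 billion: the Bank of Canada pays by crediting reserve accounts → +$25B.
Net: 33 − 16 + 46.5 + 25 = +$88.5 billion.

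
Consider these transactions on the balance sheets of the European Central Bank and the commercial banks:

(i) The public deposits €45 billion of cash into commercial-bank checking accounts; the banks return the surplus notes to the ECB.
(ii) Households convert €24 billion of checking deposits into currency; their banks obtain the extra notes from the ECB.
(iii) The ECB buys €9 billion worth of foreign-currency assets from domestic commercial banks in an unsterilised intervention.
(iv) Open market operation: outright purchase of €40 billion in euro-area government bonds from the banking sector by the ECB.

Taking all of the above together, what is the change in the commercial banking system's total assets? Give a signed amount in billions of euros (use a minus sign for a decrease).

ECB balance sheet:
  Assets:      Securities +€40B, Foreign assets +€9B
  Liabilities: Bank reserves +€70B, Currency in circulation −€21B
Commercial banking system:
  Assets:      Reserves at CB +€70B, Securities −€40B, Foreign assets −€9B
  Liabilities: Checkable deposits +€21B
Change in total bank assets = +€21 billion.

+€21 billion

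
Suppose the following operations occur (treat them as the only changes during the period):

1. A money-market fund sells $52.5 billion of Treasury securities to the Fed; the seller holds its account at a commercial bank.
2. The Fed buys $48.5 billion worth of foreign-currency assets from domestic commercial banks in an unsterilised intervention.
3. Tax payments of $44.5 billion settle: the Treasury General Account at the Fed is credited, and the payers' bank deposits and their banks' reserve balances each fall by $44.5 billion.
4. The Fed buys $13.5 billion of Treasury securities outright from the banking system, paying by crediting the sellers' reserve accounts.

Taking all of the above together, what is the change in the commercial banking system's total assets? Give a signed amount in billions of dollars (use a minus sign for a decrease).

+$8 billion

Asset purchase (from non-banks) $52.5 billion: bank balance sheets expand → +$52.5B.
FX purchase $48.5 billion: just an asset swap on bank balance sheets → 0.
Government account inflow $44.5 billion: bank balance sheets shrink → −$44.5B.
OMO purchase (from banks) $13.5 billion: just an asset swap on bank balance sheets → 0.
Net: 52.5 + 0 − 44.5 + 0 = +$8 billion.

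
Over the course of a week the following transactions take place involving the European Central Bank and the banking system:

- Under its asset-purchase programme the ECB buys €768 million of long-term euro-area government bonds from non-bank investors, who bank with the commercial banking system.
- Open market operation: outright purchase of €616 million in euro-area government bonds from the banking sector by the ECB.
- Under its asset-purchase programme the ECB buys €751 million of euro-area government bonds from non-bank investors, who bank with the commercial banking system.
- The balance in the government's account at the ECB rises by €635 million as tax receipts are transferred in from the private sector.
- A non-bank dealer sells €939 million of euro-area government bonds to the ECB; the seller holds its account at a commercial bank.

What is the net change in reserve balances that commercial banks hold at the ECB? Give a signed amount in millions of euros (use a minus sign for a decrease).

+€2439 million

Asset purchase (from non-banks) €768 million: the ECB pays by crediting reserve accounts → +€768M.
OMO purchase (from banks) €616 million: the ECB pays by crediting reserve accounts → +€616M.
Asset purchase (from non-banks) €751 million: the ECB pays by crediting reserve accounts → +€751M.
Government account inflow €635 million: funds move from bank reserves into the government account → −€635M.
Asset purchase (from non-banks) €939 million: the ECB pays by crediting reserve accounts → +€939M.
Net: 768 + 616 + 751 − 635 + 939 = +€2439 million.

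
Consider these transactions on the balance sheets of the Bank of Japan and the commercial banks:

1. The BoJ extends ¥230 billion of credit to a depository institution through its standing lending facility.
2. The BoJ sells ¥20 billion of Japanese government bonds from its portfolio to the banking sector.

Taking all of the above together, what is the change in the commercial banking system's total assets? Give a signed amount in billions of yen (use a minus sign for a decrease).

BoJ balance sheet:
  Assets:      Securities −¥20B, Loans to banks +¥230B
  Liabilities: Bank reserves +¥210B
Commercial banking system:
  Assets:      Reserves at CB +¥210B, Securities +¥20B
  Liabilities: Borrowings from CB +¥230B
Change in total bank assets = +¥230 billion.

+¥230 billion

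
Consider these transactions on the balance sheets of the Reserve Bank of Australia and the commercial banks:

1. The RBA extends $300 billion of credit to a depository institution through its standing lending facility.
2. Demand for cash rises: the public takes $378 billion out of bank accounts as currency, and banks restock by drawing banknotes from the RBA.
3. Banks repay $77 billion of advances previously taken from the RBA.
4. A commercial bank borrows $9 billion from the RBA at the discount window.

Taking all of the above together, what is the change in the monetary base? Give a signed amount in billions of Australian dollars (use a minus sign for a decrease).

RBA balance sheet:
  Assets:      Loans to banks +$232B
  Liabilities: Bank reserves −$146B, Currency in circulation +$378B
Commercial banking system:
  Assets:      Reserves at CB −$146B
  Liabilities: Checkable deposits −$378B, Borrowings from CB +$232B
Monetary base = currency + reserves: +$378B + (−$146B) = +$232 billion.

+$232 billion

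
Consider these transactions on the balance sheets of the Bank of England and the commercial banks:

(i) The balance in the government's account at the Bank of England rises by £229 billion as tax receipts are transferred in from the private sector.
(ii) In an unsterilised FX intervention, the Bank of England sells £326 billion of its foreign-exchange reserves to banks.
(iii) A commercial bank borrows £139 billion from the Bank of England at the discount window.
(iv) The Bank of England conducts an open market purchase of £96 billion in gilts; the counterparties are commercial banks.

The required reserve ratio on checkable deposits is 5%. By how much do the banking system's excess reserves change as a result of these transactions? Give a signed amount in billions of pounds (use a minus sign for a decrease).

Government account inflow £229 billion: reserves −£229B, deposits −£229B.
FX sale £326 billion: reserves −£326B, deposits 0.
Discount-window loan £139 billion: reserves +£139B, deposits 0.
OMO purchase (from banks) £96 billion: reserves +£96B, deposits 0.
Totals: Δreserves = −£320B, Δdeposits = −£229B.
Δrequired reserves = 5% × −£229B = −£11.45B.
Δexcess reserves = Δreserves − Δrequired = −£320B − (−£11.45B) = -£308.55 billion.

-£308.55 billion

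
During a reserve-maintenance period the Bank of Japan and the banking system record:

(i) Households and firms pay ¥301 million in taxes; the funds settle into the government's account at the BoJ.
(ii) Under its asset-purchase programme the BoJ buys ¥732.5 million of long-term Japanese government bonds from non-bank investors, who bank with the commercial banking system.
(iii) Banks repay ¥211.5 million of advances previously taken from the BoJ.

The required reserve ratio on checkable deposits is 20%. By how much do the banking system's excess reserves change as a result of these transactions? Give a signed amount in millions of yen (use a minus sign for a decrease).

+¥133.7 million

Government account inflow ¥301 million: reserves −¥301M, deposits −¥301M.
Asset purchase (from non-banks) ¥732.5 million: reserves +¥732.5M, deposits +¥732.5M.
Discount-window repayment ¥211.5 million: reserves −¥211.5M, deposits 0.
Totals: Δreserves = +¥220M, Δdeposits = +¥431.5M.
Δrequired reserves = 20% × +¥431.5M = +¥86.3M.
Δexcess reserves = Δreserves − Δrequired = +¥220M − (+¥86.3M) = +¥133.7 million.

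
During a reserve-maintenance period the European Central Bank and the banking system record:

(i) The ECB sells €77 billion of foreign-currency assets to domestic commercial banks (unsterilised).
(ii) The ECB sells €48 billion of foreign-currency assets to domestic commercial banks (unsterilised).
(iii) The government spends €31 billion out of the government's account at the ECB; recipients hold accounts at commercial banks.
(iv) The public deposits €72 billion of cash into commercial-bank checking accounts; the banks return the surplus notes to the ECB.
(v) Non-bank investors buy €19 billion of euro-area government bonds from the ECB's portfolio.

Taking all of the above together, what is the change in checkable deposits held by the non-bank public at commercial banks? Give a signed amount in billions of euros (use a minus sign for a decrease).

+€84 billion

FX sale €77 billion: the counterparty is a bank, so public deposits are unchanged → 0.
FX sale €48 billion: the counterparty is a bank, so public deposits are unchanged → 0.
Government spending €31 billion: non-bank counterparties' bank balances rise → +€31B.
Currency deposit €72 billion: non-bank counterparties' bank balances rise → +€72B.
Asset sale (to non-banks) €19 billion: non-bank counterparties' bank balances fall → −€19B.
Net: 0 + 0 + 31 + 72 − 19 = +€84 billion.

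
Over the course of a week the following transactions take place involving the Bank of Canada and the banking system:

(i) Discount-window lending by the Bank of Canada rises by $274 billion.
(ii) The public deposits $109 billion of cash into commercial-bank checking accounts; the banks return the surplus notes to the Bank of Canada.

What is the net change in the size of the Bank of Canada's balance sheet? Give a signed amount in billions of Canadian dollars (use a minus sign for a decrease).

Bank of Canada balance sheet:
  Assets:      Loans to banks +$274B
  Liabilities: Bank reserves +$383B, Currency in circulation −$109B
Change in total Bank of Canada assets = +$274 billion.

+$274 billion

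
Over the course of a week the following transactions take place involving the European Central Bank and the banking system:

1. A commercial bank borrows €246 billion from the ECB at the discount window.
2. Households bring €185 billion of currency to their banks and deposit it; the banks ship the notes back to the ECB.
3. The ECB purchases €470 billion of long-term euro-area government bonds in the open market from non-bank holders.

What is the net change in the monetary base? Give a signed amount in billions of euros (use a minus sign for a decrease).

ECB balance sheet:
  Assets:      Securities +€470B, Loans to banks +€246B
  Liabilities: Bank reserves +€901B, Currency in circulation −€185B
Monetary base = currency + reserves: −€185B + (+€901B) = +€716 billion.

+€716 billion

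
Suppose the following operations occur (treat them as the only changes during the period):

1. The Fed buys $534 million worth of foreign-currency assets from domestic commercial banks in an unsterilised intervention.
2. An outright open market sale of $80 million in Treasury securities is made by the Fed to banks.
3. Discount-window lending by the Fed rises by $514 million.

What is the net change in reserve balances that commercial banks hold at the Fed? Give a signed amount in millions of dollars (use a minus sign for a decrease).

+$968 million

Fed balance sheet:
  Assets:      Securities −$80M, Loans to banks +$514M, Foreign assets +$534M
  Liabilities: Bank reserves +$968M
Commercial banking system:
  Assets:      Reserves at CB +$968M, Securities +$80M, Foreign assets −$534M
  Liabilities: Borrowings from CB +$514M
So the change in reserve balances that commercial banks hold at the Fed is +$968 million.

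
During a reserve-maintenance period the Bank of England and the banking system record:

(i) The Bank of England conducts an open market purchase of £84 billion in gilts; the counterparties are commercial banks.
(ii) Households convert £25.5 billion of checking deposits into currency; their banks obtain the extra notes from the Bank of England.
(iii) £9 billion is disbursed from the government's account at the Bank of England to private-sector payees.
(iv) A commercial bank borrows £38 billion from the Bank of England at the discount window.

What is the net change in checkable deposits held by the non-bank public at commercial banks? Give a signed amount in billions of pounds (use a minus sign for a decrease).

OMO purchase (from banks) £84 billion: the counterparty is a bank, so public deposits are unchanged → 0.
Currency withdrawal £25.5 billion: non-bank counterparties' bank balances fall → −£25.5B.
Government spending £9 billion: non-bank counterparties' bank balances rise → +£9B.
Discount-window loan £38 billion: the counterparty is a bank, so public deposits are unchanged → 0.
Net: 0 − 25.5 + 9 + 0 = -£16.5 billion.

-£16.5 billion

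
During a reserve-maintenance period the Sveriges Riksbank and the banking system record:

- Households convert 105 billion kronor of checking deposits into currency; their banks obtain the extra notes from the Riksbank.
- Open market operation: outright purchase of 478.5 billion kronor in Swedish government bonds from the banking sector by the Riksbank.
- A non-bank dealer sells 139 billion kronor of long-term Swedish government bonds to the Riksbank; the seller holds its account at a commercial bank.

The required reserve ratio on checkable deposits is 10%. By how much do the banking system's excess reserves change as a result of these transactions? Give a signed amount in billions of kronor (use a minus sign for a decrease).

Currency withdrawal 105 billion kronor: reserves −105B, deposits −105B.
OMO purchase (from banks) 478.5 billion kronor: reserves +478.5B, deposits 0.
Asset purchase (from non-banks) 139 billion kronor: reserves +139B, deposits +139B.
Totals: Δreserves = +512.5B, Δdeposits = +34B.
Δrequired reserves = 10% × +34B = +3.4B.
Δexcess reserves = Δreserves − Δrequired = +512.5B − (+3.4B) = +509.1 billion.

+509.1 billion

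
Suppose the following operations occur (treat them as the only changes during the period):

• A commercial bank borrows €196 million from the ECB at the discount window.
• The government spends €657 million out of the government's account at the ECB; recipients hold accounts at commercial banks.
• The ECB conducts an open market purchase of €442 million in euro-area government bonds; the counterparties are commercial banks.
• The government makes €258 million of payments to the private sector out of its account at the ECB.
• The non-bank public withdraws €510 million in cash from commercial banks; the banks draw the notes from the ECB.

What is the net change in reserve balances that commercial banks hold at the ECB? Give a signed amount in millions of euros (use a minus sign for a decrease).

ECB balance sheet:
  Assets:      Securities +€442M, Loans to banks +€196M
  Liabilities: Bank reserves +€1043M, Currency in circulation +€510M, Government deposits −€915M
Commercial banking system:
  Assets:      Reserves at CB +€1043M, Securities −€442M
  Liabilities: Checkable deposits +€405M, Borrowings from CB +€196M
So the change in reserve balances that commercial banks hold at the ECB is +€1043 million.

+€1043 million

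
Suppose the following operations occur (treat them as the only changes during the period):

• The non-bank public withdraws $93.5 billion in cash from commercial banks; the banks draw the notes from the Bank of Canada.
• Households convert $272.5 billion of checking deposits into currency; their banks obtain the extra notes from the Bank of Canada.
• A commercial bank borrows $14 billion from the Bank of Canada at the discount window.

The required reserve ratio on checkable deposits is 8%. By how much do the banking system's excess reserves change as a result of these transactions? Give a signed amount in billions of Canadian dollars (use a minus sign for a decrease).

Currency withdrawal $93.5 billion: reserves −$93.5B, deposits −$93.5B.
Currency withdrawal $272.5 billion: reserves −$272.5B, deposits −$272.5B.
Discount-window loan $14 billion: reserves +$14B, deposits 0.
Totals: Δreserves = −$352B, Δdeposits = −$366B.
Δrequired reserves = 8% × −$366B = −$29.28B.
Δexcess reserves = Δreserves − Δrequired = −$352B − (−$29.28B) = -$322.72 billion.

-$322.72 billion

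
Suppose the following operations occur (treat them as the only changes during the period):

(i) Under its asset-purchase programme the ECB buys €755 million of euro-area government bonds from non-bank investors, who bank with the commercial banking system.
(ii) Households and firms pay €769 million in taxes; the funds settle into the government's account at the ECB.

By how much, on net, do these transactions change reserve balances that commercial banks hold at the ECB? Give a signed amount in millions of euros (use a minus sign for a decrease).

ECB balance sheet:
  Assets:      Securities +€755M
  Liabilities: Bank reserves −€14M, Government deposits +€769M
So the change in reserve balances that commercial banks hold at the ECB is -€14 million.

-€14 million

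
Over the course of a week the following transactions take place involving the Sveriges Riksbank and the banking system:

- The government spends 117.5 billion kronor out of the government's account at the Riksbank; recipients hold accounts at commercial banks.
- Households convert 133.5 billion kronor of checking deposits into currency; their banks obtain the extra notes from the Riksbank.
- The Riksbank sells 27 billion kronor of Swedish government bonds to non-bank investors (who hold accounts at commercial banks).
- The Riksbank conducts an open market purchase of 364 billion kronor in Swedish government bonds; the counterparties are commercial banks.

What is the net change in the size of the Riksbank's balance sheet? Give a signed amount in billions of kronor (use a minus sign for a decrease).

Government spending 117.5 billion kronor: only the composition of liabilities changes → 0.
Currency withdrawal 133.5 billion kronor: only the composition of liabilities changes → 0.
Asset sale (to non-banks) 27 billion kronor: a Riksbank asset is shed → −27B.
OMO purchase (from banks) 364 billion kronor: a Riksbank asset is acquired → +364B.
Net: 0 + 0 − 27 + 364 = +337 billion.

+337 billion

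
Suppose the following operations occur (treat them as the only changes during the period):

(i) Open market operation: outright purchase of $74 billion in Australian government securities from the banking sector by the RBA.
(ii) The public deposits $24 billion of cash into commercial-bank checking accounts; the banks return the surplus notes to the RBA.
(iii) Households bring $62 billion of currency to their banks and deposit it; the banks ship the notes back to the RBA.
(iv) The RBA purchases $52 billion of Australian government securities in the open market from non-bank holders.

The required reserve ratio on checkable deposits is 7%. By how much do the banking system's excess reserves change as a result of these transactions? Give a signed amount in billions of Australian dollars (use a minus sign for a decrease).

OMO purchase (from banks) $74 billion: reserves +$74B, deposits 0.
Currency deposit $24 billion: reserves +$24B, deposits +$24B.
Currency deposit $62 billion: reserves +$62B, deposits +$62B.
Asset purchase (from non-banks) $52 billion: reserves +$52B, deposits +$52B.
Totals: Δreserves = +$212B, Δdeposits = +$138B.
Δrequired reserves = 7% × +$138B = +$9.66B.
Δexcess reserves = Δreserves − Δrequired = +$212B − (+$9.66B) = +$202.34 billion.

+$202.34 billion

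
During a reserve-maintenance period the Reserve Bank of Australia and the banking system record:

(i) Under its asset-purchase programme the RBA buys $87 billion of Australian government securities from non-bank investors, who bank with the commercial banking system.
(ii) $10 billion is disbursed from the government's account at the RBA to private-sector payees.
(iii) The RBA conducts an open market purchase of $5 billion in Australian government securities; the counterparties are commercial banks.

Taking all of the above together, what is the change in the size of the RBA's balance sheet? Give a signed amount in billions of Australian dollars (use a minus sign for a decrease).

Asset purchase (from non-banks) $87 billion: an RBA asset is acquired → +$87B.
Government spending $10 billion: only the composition of liabilities changes → 0.
OMO purchase (from banks) $5 billion: an RBA asset is acquired → +$5B.
Net: 87 + 0 + 5 = +$92 billion.

+$92 billion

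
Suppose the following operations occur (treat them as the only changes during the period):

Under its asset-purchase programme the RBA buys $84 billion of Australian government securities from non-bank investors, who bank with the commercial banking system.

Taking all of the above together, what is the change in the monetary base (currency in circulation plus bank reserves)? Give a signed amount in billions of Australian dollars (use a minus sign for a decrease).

+$84 billion

Asset purchase (from non-banks) $84 billion: RBA balance sheet expands → +$84B.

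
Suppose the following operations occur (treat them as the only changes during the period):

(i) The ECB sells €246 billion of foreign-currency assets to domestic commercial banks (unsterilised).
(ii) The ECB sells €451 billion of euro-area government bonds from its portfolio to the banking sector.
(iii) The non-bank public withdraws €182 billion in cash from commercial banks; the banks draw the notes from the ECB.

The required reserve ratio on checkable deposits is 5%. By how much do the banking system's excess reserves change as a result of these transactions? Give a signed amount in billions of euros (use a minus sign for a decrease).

FX sale €246 billion: reserves −€246B, deposits 0.
OMO sale (to banks) €451 billion: reserves −€451B, deposits 0.
Currency withdrawal €182 billion: reserves −€182B, deposits −€182B.
Totals: Δreserves = −€879B, Δdeposits = −€182B.
Δrequired reserves = 5% × −€182B = −€9.1B.
Δexcess reserves = Δreserves − Δrequired = −€879B − (−€9.1B) = -€869.9 billion.

-€869.9 billion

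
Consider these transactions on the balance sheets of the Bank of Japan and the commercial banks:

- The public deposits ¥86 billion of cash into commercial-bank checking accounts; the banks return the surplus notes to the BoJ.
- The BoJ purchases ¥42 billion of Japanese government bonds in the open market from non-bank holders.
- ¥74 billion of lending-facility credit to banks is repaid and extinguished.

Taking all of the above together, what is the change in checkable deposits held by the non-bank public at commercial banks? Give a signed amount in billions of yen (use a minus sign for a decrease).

+¥128 billion

Currency deposit ¥86 billion: non-bank counterparties' bank balances rise → +¥86B.
Asset purchase (from non-banks) ¥42 billion: non-bank counterparties' bank balances rise → +¥42B.
Discount-window repayment ¥74 billion: the counterparty is a bank, so public deposits are unchanged → 0.
Net: 86 + 42 + 0 = +¥128 billion.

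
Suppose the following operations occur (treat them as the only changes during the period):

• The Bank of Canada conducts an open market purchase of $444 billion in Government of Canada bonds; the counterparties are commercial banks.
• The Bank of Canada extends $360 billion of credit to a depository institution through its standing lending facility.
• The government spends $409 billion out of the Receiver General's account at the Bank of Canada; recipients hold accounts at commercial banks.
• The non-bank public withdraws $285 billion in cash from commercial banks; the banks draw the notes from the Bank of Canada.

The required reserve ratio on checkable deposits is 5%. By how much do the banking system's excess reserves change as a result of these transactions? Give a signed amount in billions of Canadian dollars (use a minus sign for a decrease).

+$921.8 billion

OMO purchase (from banks) $444 billion: reserves +$444B, deposits 0.
Discount-window loan $360 billion: reserves +$360B, deposits 0.
Government spending $409 billion: reserves +$409B, deposits +$409B.
Currency withdrawal $285 billion: reserves −$285B, deposits −$285B.
Totals: Δreserves = +$928B, Δdeposits = +$124B.
Δrequired reserves = 5% × +$124B = +$6.2B.
Δexcess reserves = Δreserves − Δrequired = +$928B − (+$6.2B) = +$921.8 billion.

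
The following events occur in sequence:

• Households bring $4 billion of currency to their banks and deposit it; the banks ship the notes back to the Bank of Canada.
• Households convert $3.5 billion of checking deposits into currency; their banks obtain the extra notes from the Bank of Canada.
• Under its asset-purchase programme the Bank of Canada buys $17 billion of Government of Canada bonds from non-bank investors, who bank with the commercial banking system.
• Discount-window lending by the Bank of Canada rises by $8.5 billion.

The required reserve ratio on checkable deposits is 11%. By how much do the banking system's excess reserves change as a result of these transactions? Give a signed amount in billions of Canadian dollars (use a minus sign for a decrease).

+$24.075 billion

Currency deposit $4 billion: reserves +$4B, deposits +$4B.
Currency withdrawal $3.5 billion: reserves −$3.5B, deposits −$3.5B.
Asset purchase (from non-banks) $17 billion: reserves +$17B, deposits +$17B.
Discount-window loan $8.5 billion: reserves +$8.5B, deposits 0.
Totals: Δreserves = +$26B, Δdeposits = +$17.5B.
Δrequired reserves = 11% × +$17.5B = +$1.925B.
Δexcess reserves = Δreserves − Δrequired = +$26B − (+$1.925B) = +$24.075 billion.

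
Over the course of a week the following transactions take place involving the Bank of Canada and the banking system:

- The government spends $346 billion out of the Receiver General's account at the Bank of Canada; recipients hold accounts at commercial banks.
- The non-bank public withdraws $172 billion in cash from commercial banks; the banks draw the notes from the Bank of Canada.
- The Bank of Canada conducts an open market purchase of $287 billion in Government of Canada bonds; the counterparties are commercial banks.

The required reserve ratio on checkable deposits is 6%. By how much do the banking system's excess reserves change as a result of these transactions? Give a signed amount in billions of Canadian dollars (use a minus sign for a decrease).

+$450.56 billion

Government spending $346 billion: reserves +$346B, deposits +$346B.
Currency withdrawal $172 billion: reserves −$172B, deposits −$172B.
OMO purchase (from banks) $287 billion: reserves +$287B, deposits 0.
Totals: Δreserves = +$461B, Δdeposits = +$174B.
Δrequired reserves = 6% × +$174B = +$10.44B.
Δexcess reserves = Δreserves − Δrequired = +$461B − (+$10.44B) = +$450.56 billion.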